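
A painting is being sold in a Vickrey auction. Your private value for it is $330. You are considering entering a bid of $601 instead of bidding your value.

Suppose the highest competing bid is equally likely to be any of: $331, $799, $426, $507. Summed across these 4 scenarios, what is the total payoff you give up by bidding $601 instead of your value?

The deviation costs you only when the competing bid falls strictly between $330 and $601; elsewhere both bids give the same outcome.
$331: truthful payoff $0, deviation payoff −$1 → loss $1.
$799: outcomes coincide → loss $0.
$426: truthful payoff $0, deviation payoff −$96 → loss $96.
$507: truthful payoff $0, deviation payoff −$177 → loss $177.
Total loss = $1 + $96 + $177 = $274.
Because the price is fixed by the runner-up's bid, deviating from your value can only change a good outcome into a bad one — never the reverse.

$274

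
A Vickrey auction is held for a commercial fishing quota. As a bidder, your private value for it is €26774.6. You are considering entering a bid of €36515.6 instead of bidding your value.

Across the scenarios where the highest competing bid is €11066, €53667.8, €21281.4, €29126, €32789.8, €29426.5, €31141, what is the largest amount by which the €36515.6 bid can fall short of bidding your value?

€11066: same outcome either way → loss €0.
€53667.8: same outcome either way → loss €0.
€21281.4: same outcome either way → loss €0.
€29126: truthful gives €0, deviation gives −€2351.4 → loss €2351.4.
€32789.8: truthful gives €0, deviation gives −€6015.2 → loss €6015.2.
€29426.5: truthful gives €0, deviation gives −€2651.9 → loss €2651.9.
€31141: truthful gives €0, deviation gives −€4366.4 → loss €4366.4.
Maximum loss: €6015.2.

€6015.2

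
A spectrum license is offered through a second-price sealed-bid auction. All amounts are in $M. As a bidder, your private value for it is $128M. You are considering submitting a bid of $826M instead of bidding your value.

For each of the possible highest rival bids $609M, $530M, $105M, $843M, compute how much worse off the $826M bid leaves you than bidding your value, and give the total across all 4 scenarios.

The deviation costs you only when the competing bid falls strictly between $128M and $826M; elsewhere both bids give the same outcome.
$609M: truthful payoff $0M, deviation payoff −$481M → loss $481M.
$530M: truthful payoff $0M, deviation payoff −$402M → loss $402M.
$105M: outcomes coincide → loss $0M.
$843M: outcomes coincide → loss $0M.
Total loss = $481M + $402M = $883M.

$883M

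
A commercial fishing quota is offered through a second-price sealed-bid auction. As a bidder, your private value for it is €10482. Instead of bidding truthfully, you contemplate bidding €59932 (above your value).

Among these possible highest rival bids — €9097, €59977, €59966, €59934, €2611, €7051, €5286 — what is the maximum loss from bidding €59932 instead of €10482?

€0

€9097: same outcome either way → loss €0.
€59977: same outcome either way → loss €0.
€59966: same outcome either way → loss €0.
€59934: same outcome either way → loss €0.
€2611: same outcome either way → loss €0.
€7051: same outcome either way → loss €0.
€5286: same outcome either way → loss €0.
Maximum loss: €0.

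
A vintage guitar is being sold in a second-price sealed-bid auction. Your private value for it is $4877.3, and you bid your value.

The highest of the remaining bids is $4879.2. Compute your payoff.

$0

Your bid $4877.3 is below the highest competing bid $4879.2, so you lose.
A losing bidder pays nothing and receives nothing: payoff = $0.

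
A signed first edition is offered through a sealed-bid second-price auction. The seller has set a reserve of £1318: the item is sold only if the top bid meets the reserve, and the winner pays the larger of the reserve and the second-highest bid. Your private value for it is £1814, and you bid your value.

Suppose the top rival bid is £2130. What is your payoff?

£0

Your bid £1814 is below the highest competing bid £2130, so you lose. Payoff £0.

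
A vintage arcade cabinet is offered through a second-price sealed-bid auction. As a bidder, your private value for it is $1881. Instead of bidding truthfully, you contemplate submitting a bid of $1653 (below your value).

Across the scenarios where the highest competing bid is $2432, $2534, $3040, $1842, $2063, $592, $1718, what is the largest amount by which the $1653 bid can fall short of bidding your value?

$2432: same outcome either way → loss $0.
$2534: same outcome either way → loss $0.
$3040: same outcome either way → loss $0.
$1842: truthful gives $39, deviation gives $0 → loss $39.
$2063: same outcome either way → loss $0.
$592: same outcome either way → loss $0.
$1718: truthful gives $163, deviation gives $0 → loss $163.
Maximum loss: $163.

$163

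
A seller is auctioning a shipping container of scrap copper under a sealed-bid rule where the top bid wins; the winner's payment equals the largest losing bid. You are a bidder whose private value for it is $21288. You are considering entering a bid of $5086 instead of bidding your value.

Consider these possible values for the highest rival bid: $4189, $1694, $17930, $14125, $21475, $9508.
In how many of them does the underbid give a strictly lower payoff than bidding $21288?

3

The deviation hurts exactly when the highest competing bid lies strictly between $5086 and $21288 — underbidding then forfeits a profitable win.
$4189: below both → same outcome either way.
$1694: below both → same outcome either way.
$17930: inside the interval → strictly worse (loss $3358).
$14125: inside the interval → strictly worse (loss $7163).
$21475: above both → same outcome either way.
$9508: inside the interval → strictly worse (loss $11780).
Count: 3.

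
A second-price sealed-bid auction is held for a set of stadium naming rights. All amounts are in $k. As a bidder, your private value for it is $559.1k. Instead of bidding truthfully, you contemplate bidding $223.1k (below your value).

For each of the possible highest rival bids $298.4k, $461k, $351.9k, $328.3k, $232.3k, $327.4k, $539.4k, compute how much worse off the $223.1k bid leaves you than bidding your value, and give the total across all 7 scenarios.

$1375k

The deviation costs you only when the competing bid falls strictly between $223.1k and $559.1k; elsewhere both bids give the same outcome.
$298.4k: truthful payoff $260.7k, deviation payoff $0k → loss $260.7k.
$461k: truthful payoff $98.1k, deviation payoff $0k → loss $98.1k.
$351.9k: truthful payoff $207.2k, deviation payoff $0k → loss $207.2k.
$328.3k: truthful payoff $230.8k, deviation payoff $0k → loss $230.8k.
$232.3k: truthful payoff $326.8k, deviation payoff $0k → loss $326.8k.
$327.4k: truthful payoff $231.7k, deviation payoff $0k → loss $231.7k.
$539.4k: truthful payoff $19.7k, deviation payoff $0k → loss $19.7k.
Total loss = $260.7k + $98.1k + $207.2k + $230.8k + $326.8k + $231.7k + $19.7k = $1375k.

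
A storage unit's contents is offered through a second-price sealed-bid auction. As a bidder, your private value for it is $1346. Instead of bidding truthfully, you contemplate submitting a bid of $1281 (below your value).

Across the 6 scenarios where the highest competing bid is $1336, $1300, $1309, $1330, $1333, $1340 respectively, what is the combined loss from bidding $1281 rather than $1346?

$128

The deviation costs you only when the competing bid falls strictly between $1281 and $1346; elsewhere both bids give the same outcome.
$1336: truthful payoff $10, deviation payoff $0 → loss $10.
$1300: truthful payoff $46, deviation payoff $0 → loss $46.
$1309: truthful payoff $37, deviation payoff $0 → loss $37.
$1330: truthful payoff $16, deviation payoff $0 → loss $16.
$1333: truthful payoff $13, deviation payoff $0 → loss $13.
$1340: truthful payoff $6, deviation payoff $0 → loss $6.
Total loss = $10 + $46 + $37 + $16 + $13 + $6 = $128.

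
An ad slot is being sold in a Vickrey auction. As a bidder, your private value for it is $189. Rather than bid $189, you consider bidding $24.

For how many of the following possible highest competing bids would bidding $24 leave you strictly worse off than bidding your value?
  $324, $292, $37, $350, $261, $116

2

The deviation hurts exactly when the highest competing bid lies strictly between $24 and $189 — underbidding then forfeits a profitable win.
$324: above both → same outcome either way.
$292: above both → same outcome either way.
$37: inside the interval → strictly worse (loss $152).
$350: above both → same outcome either way.
$261: above both → same outcome either way.
$116: inside the interval → strictly worse (loss $73).
Count: 2.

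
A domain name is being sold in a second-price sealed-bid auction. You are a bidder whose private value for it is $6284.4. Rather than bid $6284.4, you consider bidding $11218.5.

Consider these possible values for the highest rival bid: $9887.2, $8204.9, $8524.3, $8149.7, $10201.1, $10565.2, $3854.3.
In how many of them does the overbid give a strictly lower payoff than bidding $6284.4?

6

The deviation hurts exactly when the highest competing bid lies strictly between $6284.4 and $11218.5 — overbidding then wins at a price above your value.
$9887.2: inside the interval → strictly worse (loss $3602.8).
$8204.9: inside the interval → strictly worse (loss $1920.5).
$8524.3: inside the interval → strictly worse (loss $2239.9).
$8149.7: inside the interval → strictly worse (loss $1865.3).
$10201.1: inside the interval → strictly worse (loss $3916.7).
$10565.2: inside the interval → strictly worse (loss $4280.8).
$3854.3: below both → same outcome either way.
Count: 6.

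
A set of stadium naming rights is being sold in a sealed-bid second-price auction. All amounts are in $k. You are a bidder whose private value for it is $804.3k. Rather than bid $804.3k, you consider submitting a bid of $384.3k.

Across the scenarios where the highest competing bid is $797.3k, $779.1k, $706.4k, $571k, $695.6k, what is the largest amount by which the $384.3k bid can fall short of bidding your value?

$233.3k

$797.3k: truthful gives $7k, deviation gives $0k → loss $7k.
$779.1k: truthful gives $25.2k, deviation gives $0k → loss $25.2k.
$706.4k: truthful gives $97.9k, deviation gives $0k → loss $97.9k.
$571k: truthful gives $233.3k, deviation gives $0k → loss $233.3k.
$695.6k: truthful gives $108.7k, deviation gives $0k → loss $108.7k.
Maximum loss: $233.3k.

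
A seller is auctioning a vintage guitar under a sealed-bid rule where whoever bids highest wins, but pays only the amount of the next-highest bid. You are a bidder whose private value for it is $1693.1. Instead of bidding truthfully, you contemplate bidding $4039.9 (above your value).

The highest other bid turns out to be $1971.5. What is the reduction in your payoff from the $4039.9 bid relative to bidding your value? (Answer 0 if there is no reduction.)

Bidding your value $1693.1: you lose (since $1693.1 < $1971.5). Payoff $0.
Bidding $4039.9: you win and pay $1971.5. Payoff $1693.1 − $1971.5 = −$278.4.
The competing bid $1971.5 lies between your value and your inflated bid, so overbidding wins an item priced above your value.
Loss from deviating = $0 − (−$278.4) = $278.4.

$278.4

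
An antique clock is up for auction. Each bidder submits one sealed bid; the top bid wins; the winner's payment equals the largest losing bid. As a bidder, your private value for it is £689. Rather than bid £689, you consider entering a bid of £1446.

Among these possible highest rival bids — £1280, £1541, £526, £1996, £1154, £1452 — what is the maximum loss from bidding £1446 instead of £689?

£591

£1280: truthful gives £0, deviation gives −£591 → loss £591.
£1541: same outcome either way → loss £0.
£526: same outcome either way → loss £0.
£1996: same outcome either way → loss £0.
£1154: truthful gives £0, deviation gives −£465 → loss £465.
£1452: same outcome either way → loss £0.
Maximum loss: £591.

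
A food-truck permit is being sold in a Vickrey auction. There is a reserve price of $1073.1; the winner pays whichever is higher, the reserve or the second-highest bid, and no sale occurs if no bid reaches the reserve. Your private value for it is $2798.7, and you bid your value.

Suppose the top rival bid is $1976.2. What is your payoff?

Your bid $2798.7 is the highest and exceeds the reserve.
Price = max(second-highest bid, reserve) = max($1976.2, $1073.1) = $1976.2.
Payoff = $2798.7 − $1976.2 = $822.5.

$822.5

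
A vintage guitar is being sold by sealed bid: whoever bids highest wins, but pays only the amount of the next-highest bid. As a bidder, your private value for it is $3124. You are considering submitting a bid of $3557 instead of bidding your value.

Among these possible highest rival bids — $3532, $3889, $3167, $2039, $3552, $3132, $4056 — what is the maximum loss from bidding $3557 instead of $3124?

$428

$3532: truthful gives $0, deviation gives −$408 → loss $408.
$3889: same outcome either way → loss $0.
$3167: truthful gives $0, deviation gives −$43 → loss $43.
$2039: same outcome either way → loss $0.
$3552: truthful gives $0, deviation gives −$428 → loss $428.
$3132: truthful gives $0, deviation gives −$8 → loss $8.
$4056: same outcome either way → loss $0.
Maximum loss: $428.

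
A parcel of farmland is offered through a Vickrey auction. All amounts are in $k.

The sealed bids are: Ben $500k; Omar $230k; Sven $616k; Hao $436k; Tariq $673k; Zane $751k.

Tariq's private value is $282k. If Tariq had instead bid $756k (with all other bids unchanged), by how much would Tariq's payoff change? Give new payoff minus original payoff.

−$469k

The highest bid among the other bidders is $751k; Tariq's bid doesn't change that.
Original bid $673k: Tariq is not highest (top rival bid is $751k); payoff $0k.
Alternative bid $756k: Tariq is highest, pays the top rival bid $751k; payoff $282k − $751k = −$469k.
Change in payoff = −$469k − ($0k) = −$469k.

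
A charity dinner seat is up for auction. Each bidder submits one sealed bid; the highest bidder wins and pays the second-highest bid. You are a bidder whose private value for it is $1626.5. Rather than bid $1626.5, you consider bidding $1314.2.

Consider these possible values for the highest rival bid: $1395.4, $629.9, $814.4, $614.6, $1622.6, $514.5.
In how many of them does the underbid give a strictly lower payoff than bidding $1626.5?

The deviation hurts exactly when the highest competing bid lies strictly between $1314.2 and $1626.5 — underbidding then forfeits a profitable win.
$1395.4: inside the interval → strictly worse (loss $231.1).
$629.9: below both → same outcome either way.
$814.4: below both → same outcome either way.
$614.6: below both → same outcome either way.
$1622.6: inside the interval → strictly worse (loss $3.9).
$514.5: below both → same outcome either way.
Count: 2.

2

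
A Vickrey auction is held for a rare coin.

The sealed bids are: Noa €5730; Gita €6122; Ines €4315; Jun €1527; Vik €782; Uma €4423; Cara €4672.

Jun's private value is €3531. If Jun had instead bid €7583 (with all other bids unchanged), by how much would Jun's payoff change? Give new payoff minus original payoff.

−€2591

The highest bid among the other bidders is €6122; Jun's bid doesn't change that.
Original bid €1527: Jun is not highest (top rival bid is €6122); payoff €0.
Alternative bid €7583: Jun is highest, pays the top rival bid €6122; payoff €3531 − €6122 = −€2591.
Change in payoff = −€2591 − (€0) = −€2591.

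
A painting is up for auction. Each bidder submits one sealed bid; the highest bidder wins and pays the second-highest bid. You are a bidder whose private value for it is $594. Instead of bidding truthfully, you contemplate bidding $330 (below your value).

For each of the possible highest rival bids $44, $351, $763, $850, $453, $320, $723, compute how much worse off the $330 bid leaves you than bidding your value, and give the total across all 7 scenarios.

$384

The deviation costs you only when the competing bid falls strictly between $330 and $594; elsewhere both bids give the same outcome.
$44: outcomes coincide → loss $0.
$351: truthful payoff $243, deviation payoff $0 → loss $243.
$763: outcomes coincide → loss $0.
$850: outcomes coincide → loss $0.
$453: truthful payoff $141, deviation payoff $0 → loss $141.
$320: outcomes coincide → loss $0.
$723: outcomes coincide → loss $0.
Total loss = $243 + $141 = $384.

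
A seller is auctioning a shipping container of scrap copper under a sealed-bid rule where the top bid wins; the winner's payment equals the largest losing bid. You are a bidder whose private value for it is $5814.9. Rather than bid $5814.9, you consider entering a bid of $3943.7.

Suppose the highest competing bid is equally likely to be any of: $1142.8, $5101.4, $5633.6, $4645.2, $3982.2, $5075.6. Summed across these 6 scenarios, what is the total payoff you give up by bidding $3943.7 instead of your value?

$4636.5

The deviation costs you only when the competing bid falls strictly between $3943.7 and $5814.9; elsewhere both bids give the same outcome.
$1142.8: outcomes coincide → loss $0.
$5101.4: truthful payoff $713.5, deviation payoff $0 → loss $713.5.
$5633.6: truthful payoff $181.3, deviation payoff $0 → loss $181.3.
$4645.2: truthful payoff $1169.7, deviation payoff $0 → loss $1169.7.
$3982.2: truthful payoff $1832.7, deviation payoff $0 → loss $1832.7.
$5075.6: truthful payoff $739.3, deviation payoff $0 → loss $739.3.
Total loss = $713.5 + $181.3 + $1169.7 + $1832.7 + $739.3 = $4636.5.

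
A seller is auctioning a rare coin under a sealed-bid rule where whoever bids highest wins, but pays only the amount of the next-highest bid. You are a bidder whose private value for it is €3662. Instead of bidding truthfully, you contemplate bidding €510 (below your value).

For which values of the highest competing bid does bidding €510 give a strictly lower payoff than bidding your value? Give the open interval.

(€510, €3662)

If the competing bid is below €510, both bids win at the same price — no difference.
If it is above €3662, both bids lose — no difference.
If it lies strictly between €510 and €3662, bidding your value wins at a price below your value (positive payoff) while bidding €510 loses (payoff 0).
So the deviation strictly hurts on the open interval (€510, €3662).
Because the price is fixed by the runner-up's bid, deviating from your value can only change a good outcome into a bad one — never the reverse.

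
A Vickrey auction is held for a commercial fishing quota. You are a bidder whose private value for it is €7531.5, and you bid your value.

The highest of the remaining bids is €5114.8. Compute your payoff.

€2416.7

Your bid €7531.5 exceeds the highest competing bid €5114.8, so you win.
In a second-price auction the winner pays the second-highest bid, €5114.8.
Payoff = value − price = €7531.5 − €5114.8 = €2416.7.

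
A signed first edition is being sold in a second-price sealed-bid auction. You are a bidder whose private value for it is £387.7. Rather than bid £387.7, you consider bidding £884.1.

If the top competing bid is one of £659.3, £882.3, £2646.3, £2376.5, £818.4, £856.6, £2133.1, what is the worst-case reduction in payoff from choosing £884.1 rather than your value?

£494.6

£659.3: truthful gives £0, deviation gives −£271.6 → loss £271.6.
£882.3: truthful gives £0, deviation gives −£494.6 → loss £494.6.
£2646.3: same outcome either way → loss £0.
£2376.5: same outcome either way → loss £0.
£818.4: truthful gives £0, deviation gives −£430.7 → loss £430.7.
£856.6: truthful gives £0, deviation gives −£468.9 → loss £468.9.
£2133.1: same outcome either way → loss £0.
Maximum loss: £494.6.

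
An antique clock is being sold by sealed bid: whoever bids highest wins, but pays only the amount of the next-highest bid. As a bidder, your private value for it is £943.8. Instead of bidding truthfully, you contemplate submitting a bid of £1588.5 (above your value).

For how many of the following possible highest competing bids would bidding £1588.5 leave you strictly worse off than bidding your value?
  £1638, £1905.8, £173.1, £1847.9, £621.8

0

The deviation hurts exactly when the highest competing bid lies strictly between £943.8 and £1588.5 — overbidding then wins at a price above your value.
£1638: above both → same outcome either way.
£1905.8: above both → same outcome either way.
£173.1: below both → same outcome either way.
£1847.9: above both → same outcome either way.
£621.8: below both → same outcome either way.
Count: 0.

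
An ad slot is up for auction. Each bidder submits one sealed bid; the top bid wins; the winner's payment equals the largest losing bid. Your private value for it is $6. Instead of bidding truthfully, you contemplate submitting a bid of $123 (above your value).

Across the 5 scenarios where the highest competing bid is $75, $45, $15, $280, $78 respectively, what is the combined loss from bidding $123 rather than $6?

The deviation costs you only when the competing bid falls strictly between $6 and $123; elsewhere both bids give the same outcome.
$75: truthful payoff $0, deviation payoff −$69 → loss $69.
$45: truthful payoff $0, deviation payoff −$39 → loss $39.
$15: truthful payoff $0, deviation payoff −$9 → loss $9.
$280: outcomes coincide → loss $0.
$78: truthful payoff $0, deviation payoff −$72 → loss $72.
Total loss = $69 + $39 + $9 + $72 = $189.
Because the price is fixed by the runner-up's bid, deviating from your value can only change a good outcome into a bad one — never the reverse.

$189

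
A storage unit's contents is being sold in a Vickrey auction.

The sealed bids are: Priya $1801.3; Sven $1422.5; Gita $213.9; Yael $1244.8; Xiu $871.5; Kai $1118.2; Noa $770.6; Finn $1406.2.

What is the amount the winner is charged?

$1422.5

Highest bid: Priya at $1801.3, so Priya wins.
Second-highest bid: Sven at $1422.5 — that is the price the winner pays.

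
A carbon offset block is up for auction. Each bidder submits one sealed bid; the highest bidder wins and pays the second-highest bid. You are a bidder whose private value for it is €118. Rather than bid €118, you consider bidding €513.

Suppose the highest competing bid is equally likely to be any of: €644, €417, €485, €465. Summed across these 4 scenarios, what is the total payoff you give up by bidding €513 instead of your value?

€1013

The deviation costs you only when the competing bid falls strictly between €118 and €513; elsewhere both bids give the same outcome.
€644: outcomes coincide → loss €0.
€417: truthful payoff €0, deviation payoff −€299 → loss €299.
€485: truthful payoff €0, deviation payoff −€367 → loss €367.
€465: truthful payoff €0, deviation payoff −€347 → loss €347.
Total loss = €299 + €367 + €347 = €1013.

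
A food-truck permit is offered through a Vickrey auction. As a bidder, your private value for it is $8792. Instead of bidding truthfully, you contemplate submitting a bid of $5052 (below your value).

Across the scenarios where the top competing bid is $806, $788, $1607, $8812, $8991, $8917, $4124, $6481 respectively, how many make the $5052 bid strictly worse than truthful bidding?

1

The deviation hurts exactly when the highest competing bid lies strictly between $5052 and $8792 — underbidding then forfeits a profitable win.
$806: below both → same outcome either way.
$788: below both → same outcome either way.
$1607: below both → same outcome either way.
$8812: above both → same outcome either way.
$8991: above both → same outcome either way.
$8917: above both → same outcome either way.
$4124: below both → same outcome either way.
$6481: inside the interval → strictly worse (loss $2311).
Count: 1.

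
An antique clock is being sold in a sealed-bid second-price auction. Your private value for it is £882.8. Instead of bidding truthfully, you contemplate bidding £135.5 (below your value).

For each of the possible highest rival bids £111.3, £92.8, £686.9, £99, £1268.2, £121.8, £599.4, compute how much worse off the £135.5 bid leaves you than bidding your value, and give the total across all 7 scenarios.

£479.3

The deviation costs you only when the competing bid falls strictly between £135.5 and £882.8; elsewhere both bids give the same outcome.
£111.3: outcomes coincide → loss £0.
£92.8: outcomes coincide → loss £0.
£686.9: truthful payoff £195.9, deviation payoff £0 → loss £195.9.
£99: outcomes coincide → loss £0.
£1268.2: outcomes coincide → loss £0.
£121.8: outcomes coincide → loss £0.
£599.4: truthful payoff £283.4, deviation payoff £0 → loss £283.4.
Total loss = £195.9 + £283.4 = £479.3.
Truthful bidding weakly dominates here: raising your bid can only win items priced above your value, and lowering it can only forfeit items priced below.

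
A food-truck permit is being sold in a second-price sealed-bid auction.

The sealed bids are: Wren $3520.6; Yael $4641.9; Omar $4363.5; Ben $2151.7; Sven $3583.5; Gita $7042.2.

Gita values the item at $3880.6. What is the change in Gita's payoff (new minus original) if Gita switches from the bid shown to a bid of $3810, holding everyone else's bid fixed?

$761.3

The highest bid among the other bidders is $4641.9; Gita's bid doesn't change that.
Original bid $7042.2: Gita is highest, pays the top rival bid $4641.9; payoff $3880.6 − $4641.9 = −$761.3.
Alternative bid $3810: Gita is not highest (top rival bid is $4641.9); payoff $0.
Change in payoff = $0 − (−$761.3) = $761.3.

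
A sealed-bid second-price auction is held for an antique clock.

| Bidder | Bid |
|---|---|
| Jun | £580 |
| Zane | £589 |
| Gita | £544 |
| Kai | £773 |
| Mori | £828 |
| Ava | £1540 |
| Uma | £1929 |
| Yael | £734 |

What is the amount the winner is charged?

Highest bid: Uma at £1929, so Uma wins.
Second-highest bid: Ava at £1540 — that is the price the winner pays.

£1540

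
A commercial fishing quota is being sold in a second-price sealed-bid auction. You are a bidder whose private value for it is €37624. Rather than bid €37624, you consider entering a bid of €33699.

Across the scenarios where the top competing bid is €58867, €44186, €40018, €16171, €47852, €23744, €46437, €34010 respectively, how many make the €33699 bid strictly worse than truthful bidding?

1

The deviation hurts exactly when the highest competing bid lies strictly between €33699 and €37624 — underbidding then forfeits a profitable win.
€58867: above both → same outcome either way.
€44186: above both → same outcome either way.
€40018: above both → same outcome either way.
€16171: below both → same outcome either way.
€47852: above both → same outcome either way.
€23744: below both → same outcome either way.
€46437: above both → same outcome either way.
€34010: inside the interval → strictly worse (loss €3614).
Count: 1.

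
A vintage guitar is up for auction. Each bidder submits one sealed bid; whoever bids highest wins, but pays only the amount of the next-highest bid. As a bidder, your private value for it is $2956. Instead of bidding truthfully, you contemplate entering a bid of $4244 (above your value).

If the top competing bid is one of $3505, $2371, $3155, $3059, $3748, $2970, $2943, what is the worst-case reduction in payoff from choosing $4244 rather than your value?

$792

$3505: truthful gives $0, deviation gives −$549 → loss $549.
$2371: same outcome either way → loss $0.
$3155: truthful gives $0, deviation gives −$199 → loss $199.
$3059: truthful gives $0, deviation gives −$103 → loss $103.
$3748: truthful gives $0, deviation gives −$792 → loss $792.
$2970: truthful gives $0, deviation gives −$14 → loss $14.
$2943: same outcome either way → loss $0.
Maximum loss: $792.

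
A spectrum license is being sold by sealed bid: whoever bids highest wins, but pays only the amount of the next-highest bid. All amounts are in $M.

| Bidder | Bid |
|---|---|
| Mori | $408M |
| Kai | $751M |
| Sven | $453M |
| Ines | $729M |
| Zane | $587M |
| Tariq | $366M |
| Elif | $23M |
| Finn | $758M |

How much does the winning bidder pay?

$751M

Highest bid: Finn at $758M, so Finn wins.
Second-highest bid: Kai at $751M — that is the price the winner pays.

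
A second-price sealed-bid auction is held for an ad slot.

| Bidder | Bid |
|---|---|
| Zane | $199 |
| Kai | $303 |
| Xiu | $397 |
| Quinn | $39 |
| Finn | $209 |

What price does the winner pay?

Highest bid: Xiu at $397, so Xiu wins.
Second-highest bid: Kai at $303 — that is the price the winner pays.

$303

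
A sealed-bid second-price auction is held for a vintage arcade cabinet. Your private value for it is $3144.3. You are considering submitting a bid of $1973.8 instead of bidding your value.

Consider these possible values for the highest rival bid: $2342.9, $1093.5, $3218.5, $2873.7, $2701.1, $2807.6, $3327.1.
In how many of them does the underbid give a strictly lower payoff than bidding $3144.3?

The deviation hurts exactly when the highest competing bid lies strictly between $1973.8 and $3144.3 — underbidding then forfeits a profitable win.
$2342.9: inside the interval → strictly worse (loss $801.4).
$1093.5: below both → same outcome either way.
$3218.5: above both → same outcome either way.
$2873.7: inside the interval → strictly worse (loss $270.6).
$2701.1: inside the interval → strictly worse (loss $443.2).
$2807.6: inside the interval → strictly worse (loss $336.7).
$3327.1: above both → same outcome either way.
Count: 4.

4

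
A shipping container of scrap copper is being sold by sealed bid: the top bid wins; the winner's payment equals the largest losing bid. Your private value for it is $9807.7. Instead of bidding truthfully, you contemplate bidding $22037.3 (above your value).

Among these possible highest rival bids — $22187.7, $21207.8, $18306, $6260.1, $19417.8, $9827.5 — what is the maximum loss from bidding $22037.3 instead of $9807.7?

$11400.1

$22187.7: same outcome either way → loss $0.
$21207.8: truthful gives $0, deviation gives −$11400.1 → loss $11400.1.
$18306: truthful gives $0, deviation gives −$8498.3 → loss $8498.3.
$6260.1: same outcome either way → loss $0.
$19417.8: truthful gives $0, deviation gives −$9610.1 → loss $9610.1.
$9827.5: truthful gives $0, deviation gives −$19.8 → loss $19.8.
Maximum loss: $11400.1.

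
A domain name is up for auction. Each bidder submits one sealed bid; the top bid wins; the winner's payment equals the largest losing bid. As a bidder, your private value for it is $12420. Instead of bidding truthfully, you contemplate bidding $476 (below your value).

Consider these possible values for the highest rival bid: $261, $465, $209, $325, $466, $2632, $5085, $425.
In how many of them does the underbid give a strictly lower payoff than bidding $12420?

The deviation hurts exactly when the highest competing bid lies strictly between $476 and $12420 — underbidding then forfeits a profitable win.
$261: below both → same outcome either way.
$465: below both → same outcome either way.
$209: below both → same outcome either way.
$325: below both → same outcome either way.
$466: below both → same outcome either way.
$2632: inside the interval → strictly worse (loss $9788).
$5085: inside the interval → strictly worse (loss $7335).
$425: below both → same outcome either way.
Count: 2.

2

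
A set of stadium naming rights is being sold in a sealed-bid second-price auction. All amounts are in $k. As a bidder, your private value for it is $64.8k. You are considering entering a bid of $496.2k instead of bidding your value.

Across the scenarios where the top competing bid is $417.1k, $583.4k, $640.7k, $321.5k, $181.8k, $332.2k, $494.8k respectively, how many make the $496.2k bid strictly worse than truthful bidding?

5

The deviation hurts exactly when the highest competing bid lies strictly between $64.8k and $496.2k — overbidding then wins at a price above your value.
$417.1k: inside the interval → strictly worse (loss $352.3k).
$583.4k: above both → same outcome either way.
$640.7k: above both → same outcome either way.
$321.5k: inside the interval → strictly worse (loss $256.7k).
$181.8k: inside the interval → strictly worse (loss $117k).
$332.2k: inside the interval → strictly worse (loss $267.4k).
$494.8k: inside the interval → strictly worse (loss $430k).
Count: 5.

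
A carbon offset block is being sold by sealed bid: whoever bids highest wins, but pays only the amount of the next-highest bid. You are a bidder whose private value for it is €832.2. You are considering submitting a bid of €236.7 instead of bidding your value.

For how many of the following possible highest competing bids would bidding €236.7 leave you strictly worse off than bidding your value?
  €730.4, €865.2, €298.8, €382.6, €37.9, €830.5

The deviation hurts exactly when the highest competing bid lies strictly between €236.7 and €832.2 — underbidding then forfeits a profitable win.
€730.4: inside the interval → strictly worse (loss €101.8).
€865.2: above both → same outcome either way.
€298.8: inside the interval → strictly worse (loss €533.4).
€382.6: inside the interval → strictly worse (loss €449.6).
€37.9: below both → same outcome either way.
€830.5: inside the interval → strictly worse (loss €1.7).
Count: 4.

4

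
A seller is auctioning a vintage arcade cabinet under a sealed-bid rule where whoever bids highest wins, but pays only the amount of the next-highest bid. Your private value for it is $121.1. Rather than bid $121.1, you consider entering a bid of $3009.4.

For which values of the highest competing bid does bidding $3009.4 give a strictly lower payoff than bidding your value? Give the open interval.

If the competing bid is below $121.1, both bids win at the same price — no difference.
If it is above $3009.4, both bids lose — no difference.
If it lies strictly between $121.1 and $3009.4, bidding your value loses (payoff 0) while bidding $3009.4 wins at a price above your value (payoff negative).
So the deviation strictly hurts on the open interval ($121.1, $3009.4).

($121.1, $3009.4)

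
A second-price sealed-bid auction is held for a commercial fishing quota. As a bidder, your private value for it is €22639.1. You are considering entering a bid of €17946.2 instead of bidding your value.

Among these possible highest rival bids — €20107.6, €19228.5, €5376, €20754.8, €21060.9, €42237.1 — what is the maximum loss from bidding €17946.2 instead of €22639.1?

€3410.6

€20107.6: truthful gives €2531.5, deviation gives €0 → loss €2531.5.
€19228.5: truthful gives €3410.6, deviation gives €0 → loss €3410.6.
€5376: same outcome either way → loss €0.
€20754.8: truthful gives €1884.3, deviation gives €0 → loss €1884.3.
€21060.9: truthful gives €1578.2, deviation gives €0 → loss €1578.2.
€42237.1: same outcome either way → loss €0.
Maximum loss: €3410.6.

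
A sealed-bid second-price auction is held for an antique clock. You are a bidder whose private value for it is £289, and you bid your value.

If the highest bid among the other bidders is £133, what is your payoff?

Your bid £289 exceeds the highest competing bid £133, so you win.
In a second-price auction the winner pays the second-highest bid, £133.
Payoff = value − price = £289 − £133 = £156.

£156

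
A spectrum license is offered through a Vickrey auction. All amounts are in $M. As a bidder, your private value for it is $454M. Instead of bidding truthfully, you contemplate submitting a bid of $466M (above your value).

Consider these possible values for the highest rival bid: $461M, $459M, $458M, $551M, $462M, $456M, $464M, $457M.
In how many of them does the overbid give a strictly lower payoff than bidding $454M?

7

The deviation hurts exactly when the highest competing bid lies strictly between $454M and $466M — overbidding then wins at a price above your value.
$461M: inside the interval → strictly worse (loss $7M).
$459M: inside the interval → strictly worse (loss $5M).
$458M: inside the interval → strictly worse (loss $4M).
$551M: above both → same outcome either way.
$462M: inside the interval → strictly worse (loss $8M).
$456M: inside the interval → strictly worse (loss $2M).
$464M: inside the interval → strictly worse (loss $10M).
$457M: inside the interval → strictly worse (loss $3M).
Count: 7.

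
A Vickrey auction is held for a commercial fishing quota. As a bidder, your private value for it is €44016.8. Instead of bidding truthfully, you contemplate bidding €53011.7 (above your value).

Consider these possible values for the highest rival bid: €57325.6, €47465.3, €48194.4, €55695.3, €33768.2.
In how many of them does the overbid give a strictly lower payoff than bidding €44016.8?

The deviation hurts exactly when the highest competing bid lies strictly between €44016.8 and €53011.7 — overbidding then wins at a price above your value.
€57325.6: above both → same outcome either way.
€47465.3: inside the interval → strictly worse (loss €3448.5).
€48194.4: inside the interval → strictly worse (loss €4177.6).
€55695.3: above both → same outcome either way.
€33768.2: below both → same outcome either way.
Count: 2.

2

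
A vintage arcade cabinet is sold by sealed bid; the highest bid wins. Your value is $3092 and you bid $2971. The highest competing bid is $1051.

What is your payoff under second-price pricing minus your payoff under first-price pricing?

$1920

You have the highest bid, so you win under either rule.
Second-price: pay $1051 → payoff $2041.
First-price: pay your own bid $2971 → payoff $121.
Difference = $2041 − ($121) = $1920.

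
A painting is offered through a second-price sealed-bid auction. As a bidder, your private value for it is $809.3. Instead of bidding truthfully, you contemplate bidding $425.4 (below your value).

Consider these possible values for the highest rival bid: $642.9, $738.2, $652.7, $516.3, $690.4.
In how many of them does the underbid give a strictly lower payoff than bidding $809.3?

5

The deviation hurts exactly when the highest competing bid lies strictly between $425.4 and $809.3 — underbidding then forfeits a profitable win.
$642.9: inside the interval → strictly worse (loss $166.4).
$738.2: inside the interval → strictly worse (loss $71.1).
$652.7: inside the interval → strictly worse (loss $156.6).
$516.3: inside the interval → strictly worse (loss $293).
$690.4: inside the interval → strictly worse (loss $118.9).
Count: 5.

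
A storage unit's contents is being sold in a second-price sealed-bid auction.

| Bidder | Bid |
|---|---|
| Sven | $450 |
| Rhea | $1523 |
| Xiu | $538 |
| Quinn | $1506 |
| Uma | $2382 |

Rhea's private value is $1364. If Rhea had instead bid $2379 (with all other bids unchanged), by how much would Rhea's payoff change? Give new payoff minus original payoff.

The highest bid among the other bidders is $2382; Rhea's bid doesn't change that.
Original bid $1523: Rhea is not highest (top rival bid is $2382); payoff $0.
Alternative bid $2379: Rhea is not highest (top rival bid is $2382); payoff $0.
Change in payoff = $0 − ($0) = $0.

$0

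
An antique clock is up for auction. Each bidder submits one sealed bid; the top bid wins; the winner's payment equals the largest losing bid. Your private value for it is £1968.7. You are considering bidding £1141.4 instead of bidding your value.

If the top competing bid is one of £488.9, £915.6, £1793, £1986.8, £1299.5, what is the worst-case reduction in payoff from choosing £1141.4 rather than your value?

£488.9: same outcome either way → loss £0.
£915.6: same outcome either way → loss £0.
£1793: truthful gives £175.7, deviation gives £0 → loss £175.7.
£1986.8: same outcome either way → loss £0.
£1299.5: truthful gives £669.2, deviation gives £0 → loss £669.2.
Maximum loss: £669.2.

£669.2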